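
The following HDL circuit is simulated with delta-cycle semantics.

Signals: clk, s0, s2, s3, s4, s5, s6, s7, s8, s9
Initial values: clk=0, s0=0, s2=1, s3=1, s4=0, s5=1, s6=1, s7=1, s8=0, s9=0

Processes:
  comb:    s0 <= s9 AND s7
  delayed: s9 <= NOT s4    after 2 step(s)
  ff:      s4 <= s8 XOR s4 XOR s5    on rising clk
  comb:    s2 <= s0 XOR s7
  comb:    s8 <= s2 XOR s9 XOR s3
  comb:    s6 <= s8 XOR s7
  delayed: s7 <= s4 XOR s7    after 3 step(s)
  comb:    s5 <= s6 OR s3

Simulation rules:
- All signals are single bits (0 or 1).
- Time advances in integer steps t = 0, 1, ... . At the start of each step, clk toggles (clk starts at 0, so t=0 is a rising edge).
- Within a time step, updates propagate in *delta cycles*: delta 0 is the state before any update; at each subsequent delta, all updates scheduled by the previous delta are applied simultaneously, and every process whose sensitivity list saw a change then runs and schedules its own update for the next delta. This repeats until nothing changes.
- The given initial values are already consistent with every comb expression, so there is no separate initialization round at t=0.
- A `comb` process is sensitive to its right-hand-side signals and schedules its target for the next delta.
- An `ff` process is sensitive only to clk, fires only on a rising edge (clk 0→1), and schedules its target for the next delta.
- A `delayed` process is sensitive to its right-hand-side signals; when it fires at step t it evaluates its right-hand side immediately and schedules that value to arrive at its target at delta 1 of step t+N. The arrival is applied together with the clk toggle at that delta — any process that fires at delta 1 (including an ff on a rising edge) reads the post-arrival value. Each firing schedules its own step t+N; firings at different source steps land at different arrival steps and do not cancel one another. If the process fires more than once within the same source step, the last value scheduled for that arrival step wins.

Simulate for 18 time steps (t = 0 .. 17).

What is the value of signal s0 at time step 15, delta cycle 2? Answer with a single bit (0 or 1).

1

t=0 Δ0: clk=0 s6=1 s3=1 s9=0 s2=1 s0=0 s4=0 s8=0 s5=1 s7=1
  Δ1: clk:0→1
  Δ2: s4:0→1
  (2Δ to stable)
t=1 Δ0: clk=1 s6=1 s3=1 s9=0 s2=1 s0=0 s4=1 s8=0 s5=1 s7=1
  Δ1: clk:1→0
  (1Δ to stable)
t=2 Δ0: clk=0 s6=1 s3=1 s9=0 s2=1 s0=0 s4=1 s8=0 s5=1 s7=1
  Δ1: clk:0→1
  Δ2: s4:1→0
  (2Δ to stable)
t=3 Δ0: clk=1 s6=1 s3=1 s9=0 s2=1 s0=0 s4=0 s8=0 s5=1 s7=1
  Δ1: clk:1→0, s7:1→0
  Δ2: s6:1→0, s2:1→0
  Δ3: s8:0→1
  Δ4: s6:0→1
  (4Δ to stable)
t=4 Δ0: clk=0 s6=1 s3=1 s9=0 s2=0 s0=0 s4=0 s8=1 s5=1 s7=0
  Δ1: clk:0→1, s9:0→1
  Δ2: s8:1→0
  Δ3: s6:1→0
  (3Δ to stable)
t=5 Δ0: clk=1 s6=0 s3=1 s9=1 s2=0 s0=0 s4=0 s8=0 s5=1 s7=0
  Δ1: clk:1→0, s7:0→1
  Δ2: s6:0→1, s2:0→1, s0:0→1
  Δ3: s2:1→0, s8:0→1
  Δ4: s6:1→0, s8:1→0
  Δ5: s6:0→1
  (5Δ to stable)
t=6 Δ0: clk=0 s6=1 s3=1 s9=1 s2=0 s0=1 s4=0 s8=0 s5=1 s7=1
  Δ1: clk:0→1, s7:1→0
  Δ2: s6:1→0, s2:0→1, s0:1→0, s4:0→1
  Δ3: s2:1→0, s8:0→1
  Δ4: s6:0→1, s8:1→0
  Δ5: s6:1→0
  (5Δ to stable)
t=7 Δ0: clk=1 s6=0 s3=1 s9=1 s2=0 s0=0 s4=1 s8=0 s5=1 s7=0
  Δ1: clk:1→0
  (1Δ to stable)
t=8 Δ0: clk=0 s6=0 s3=1 s9=1 s2=0 s0=0 s4=1 s8=0 s5=1 s7=0
  Δ1: clk:0→1, s9:1→0, s7:0→1
  Δ2: s6:0→1, s2:0→1, s4:1→0, s8:0→1
  Δ3: s6:1→0, s8:1→0
  Δ4: s6:0→1
  (4Δ to stable)
t=9 Δ0: clk=1 s6=1 s3=1 s9=0 s2=1 s0=0 s4=0 s8=0 s5=1 s7=1
  Δ1: clk:1→0
  (1Δ to stable)
t=10 Δ0: clk=0 s6=1 s3=1 s9=0 s2=1 s0=0 s4=0 s8=0 s5=1 s7=1
  Δ1: clk:0→1, s9:0→1
  Δ2: s0:0→1, s4:0→1, s8:0→1
  Δ3: s6:1→0, s2:1→0
  Δ4: s8:1→0
  Δ5: s6:0→1
  (5Δ to stable)
t=11 Δ0: clk=1 s6=1 s3=1 s9=1 s2=0 s0=1 s4=1 s8=0 s5=1 s7=1
  Δ1: clk:1→0
  (1Δ to stable)
t=12 Δ0: clk=0 s6=1 s3=1 s9=1 s2=0 s0=1 s4=1 s8=0 s5=1 s7=1
  Δ1: clk:0→1, s9:1→0
  Δ2: s0:1→0, s4:1→0, s8:0→1
  Δ3: s6:1→0, s2:0→1
  Δ4: s8:1→0
  Δ5: s6:0→1
  (5Δ to stable)
t=13 Δ0: clk=1 s6=1 s3=1 s9=0 s2=1 s0=0 s4=0 s8=0 s5=1 s7=1
  Δ1: clk:1→0, s7:1→0
  Δ2: s6:1→0, s2:1→0
  Δ3: s8:0→1
  Δ4: s6:0→1
  (4Δ to stable)
t=14 Δ0: clk=0 s6=1 s3=1 s9=0 s2=0 s0=0 s4=0 s8=1 s5=1 s7=0
  Δ1: clk:0→1, s9:0→1
  Δ2: s8:1→0
  Δ3: s6:1→0
  (3Δ to stable)
t=15 Δ0: clk=1 s6=0 s3=1 s9=1 s2=0 s0=0 s4=0 s8=0 s5=1 s7=0
  Δ1: clk:1→0, s7:0→1
  Δ2: s6:0→1, s2:0→1, s0:0→1
  Δ3: s2:1→0, s8:0→1
  Δ4: s6:1→0, s8:1→0
  Δ5: s6:0→1
  (5Δ to stable)
t=16 Δ0: clk=0 s6=1 s3=1 s9=1 s2=0 s0=1 s4=0 s8=0 s5=1 s7=1
  Δ1: clk:0→1, s7:1→0
  Δ2: s6:1→0, s2:0→1, s0:1→0, s4:0→1
  Δ3: s2:1→0, s8:0→1
  Δ4: s6:0→1, s8:1→0
  Δ5: s6:1→0
  (5Δ to stable)
t=17 Δ0: clk=1 s6=0 s3=1 s9=1 s2=0 s0=0 s4=1 s8=0 s5=1 s7=0
  Δ1: clk:1→0
  (1Δ to stable)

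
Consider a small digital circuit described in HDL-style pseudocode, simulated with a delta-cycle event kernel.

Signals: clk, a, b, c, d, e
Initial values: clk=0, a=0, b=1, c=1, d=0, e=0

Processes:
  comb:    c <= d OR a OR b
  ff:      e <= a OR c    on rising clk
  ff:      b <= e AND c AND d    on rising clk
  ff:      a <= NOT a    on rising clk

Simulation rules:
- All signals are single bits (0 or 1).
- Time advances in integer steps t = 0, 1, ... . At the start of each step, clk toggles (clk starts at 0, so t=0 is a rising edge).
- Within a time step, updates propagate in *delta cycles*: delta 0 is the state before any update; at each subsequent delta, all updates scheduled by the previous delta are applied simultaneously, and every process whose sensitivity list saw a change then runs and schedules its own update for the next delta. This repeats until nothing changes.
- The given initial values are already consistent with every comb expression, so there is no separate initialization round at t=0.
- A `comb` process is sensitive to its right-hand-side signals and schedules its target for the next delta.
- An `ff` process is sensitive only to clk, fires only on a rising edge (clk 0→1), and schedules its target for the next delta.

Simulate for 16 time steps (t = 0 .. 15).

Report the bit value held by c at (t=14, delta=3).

[bits: clk,e,a,d,b,c]
t=0: Δ0=000011 Δ1=100011 Δ2=111001 | 2Δ
t=1: Δ0=111001 Δ1=011001 | 1Δ
t=2: Δ0=011001 Δ1=111001 Δ2=110001 Δ3=110000 | 3Δ
t=3: Δ0=110000 Δ1=010000 | 1Δ
t=4: Δ0=010000 Δ1=110000 Δ2=101000 Δ3=101001 | 3Δ
t=5: Δ0=101001 Δ1=001001 | 1Δ
t=6: Δ0=001001 Δ1=101001 Δ2=110001 Δ3=110000 | 3Δ
t=7: Δ0=110000 Δ1=010000 | 1Δ
t=8: Δ0=010000 Δ1=110000 Δ2=101000 Δ3=101001 | 3Δ
t=9: Δ0=101001 Δ1=001001 | 1Δ
t=10: Δ0=001001 Δ1=101001 Δ2=110001 Δ3=110000 | 3Δ
t=11: Δ0=110000 Δ1=010000 | 1Δ
t=12: Δ0=010000 Δ1=110000 Δ2=101000 Δ3=101001 | 3Δ
t=13: Δ0=101001 Δ1=001001 | 1Δ
t=14: Δ0=001001 Δ1=101001 Δ2=110001 Δ3=110000 | 3Δ
t=15: Δ0=110000 Δ1=010000 | 1Δ

0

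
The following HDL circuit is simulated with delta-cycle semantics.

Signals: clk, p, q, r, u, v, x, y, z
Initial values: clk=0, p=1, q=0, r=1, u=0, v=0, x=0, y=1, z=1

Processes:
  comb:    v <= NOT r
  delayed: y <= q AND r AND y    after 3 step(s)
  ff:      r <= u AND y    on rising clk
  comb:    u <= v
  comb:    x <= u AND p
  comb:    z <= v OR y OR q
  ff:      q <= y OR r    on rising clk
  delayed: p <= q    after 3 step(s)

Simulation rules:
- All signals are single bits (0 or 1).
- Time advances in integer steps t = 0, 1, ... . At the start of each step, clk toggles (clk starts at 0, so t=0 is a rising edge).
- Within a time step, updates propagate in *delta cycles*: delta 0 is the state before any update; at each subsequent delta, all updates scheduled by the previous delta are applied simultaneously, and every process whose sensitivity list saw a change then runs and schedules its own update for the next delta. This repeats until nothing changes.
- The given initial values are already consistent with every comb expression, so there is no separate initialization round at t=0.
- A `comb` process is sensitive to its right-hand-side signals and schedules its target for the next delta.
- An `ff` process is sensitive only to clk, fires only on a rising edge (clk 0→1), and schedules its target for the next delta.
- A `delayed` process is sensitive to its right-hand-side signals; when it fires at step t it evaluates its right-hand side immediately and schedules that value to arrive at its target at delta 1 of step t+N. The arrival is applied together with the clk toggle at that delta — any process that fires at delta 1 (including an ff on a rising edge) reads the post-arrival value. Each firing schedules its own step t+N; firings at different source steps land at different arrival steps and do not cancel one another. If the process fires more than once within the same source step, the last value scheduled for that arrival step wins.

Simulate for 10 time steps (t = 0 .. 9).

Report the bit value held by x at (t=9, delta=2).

0

t0.Δ0 p=1 v=0 q=0 y=1 x=0 clk=0 u=0 z=1 r=1
t0.Δ1 p=1 v=0 q=0 y=1 x=0 clk=1 u=0 z=1 r=1
t0.Δ2 p=1 v=0 q=1 y=1 x=0 clk=1 u=0 z=1 r=0
t0.Δ3 p=1 v=1 q=1 y=1 x=0 clk=1 u=0 z=1 r=0
t0.Δ4 p=1 v=1 q=1 y=1 x=0 clk=1 u=1 z=1 r=0
t0.Δ5 p=1 v=1 q=1 y=1 x=1 clk=1 u=1 z=1 r=0
t1.Δ0 p=1 v=1 q=1 y=1 x=1 clk=1 u=1 z=1 r=0
t1.Δ1 p=1 v=1 q=1 y=1 x=1 clk=0 u=1 z=1 r=0
t2.Δ0 p=1 v=1 q=1 y=1 x=1 clk=0 u=1 z=1 r=0
t2.Δ1 p=1 v=1 q=1 y=1 x=1 clk=1 u=1 z=1 r=0
t2.Δ2 p=1 v=1 q=1 y=1 x=1 clk=1 u=1 z=1 r=1
t2.Δ3 p=1 v=0 q=1 y=1 x=1 clk=1 u=1 z=1 r=1
t2.Δ4 p=1 v=0 q=1 y=1 x=1 clk=1 u=0 z=1 r=1
t2.Δ5 p=1 v=0 q=1 y=1 x=0 clk=1 u=0 z=1 r=1
t3.Δ0 p=1 v=0 q=1 y=1 x=0 clk=1 u=0 z=1 r=1
t3.Δ1 p=1 v=0 q=1 y=0 x=0 clk=0 u=0 z=1 r=1
t4.Δ0 p=1 v=0 q=1 y=0 x=0 clk=0 u=0 z=1 r=1
t4.Δ1 p=1 v=0 q=1 y=0 x=0 clk=1 u=0 z=1 r=1
t4.Δ2 p=1 v=0 q=1 y=0 x=0 clk=1 u=0 z=1 r=0
t4.Δ3 p=1 v=1 q=1 y=0 x=0 clk=1 u=0 z=1 r=0
t4.Δ4 p=1 v=1 q=1 y=0 x=0 clk=1 u=1 z=1 r=0
t4.Δ5 p=1 v=1 q=1 y=0 x=1 clk=1 u=1 z=1 r=0
t5.Δ0 p=1 v=1 q=1 y=0 x=1 clk=1 u=1 z=1 r=0
t5.Δ1 p=1 v=1 q=1 y=1 x=1 clk=0 u=1 z=1 r=0
t6.Δ0 p=1 v=1 q=1 y=1 x=1 clk=0 u=1 z=1 r=0
t6.Δ1 p=1 v=1 q=1 y=0 x=1 clk=1 u=1 z=1 r=0
t6.Δ2 p=1 v=1 q=0 y=0 x=1 clk=1 u=1 z=1 r=0
t7.Δ0 p=1 v=1 q=0 y=0 x=1 clk=1 u=1 z=1 r=0
t7.Δ1 p=1 v=1 q=0 y=0 x=1 clk=0 u=1 z=1 r=0
t8.Δ0 p=1 v=1 q=0 y=0 x=1 clk=0 u=1 z=1 r=0
t8.Δ1 p=1 v=1 q=0 y=0 x=1 clk=1 u=1 z=1 r=0
t9.Δ0 p=1 v=1 q=0 y=0 x=1 clk=1 u=1 z=1 r=0
t9.Δ1 p=0 v=1 q=0 y=0 x=1 clk=0 u=1 z=1 r=0
t9.Δ2 p=0 v=1 q=0 y=0 x=0 clk=0 u=1 z=1 r=0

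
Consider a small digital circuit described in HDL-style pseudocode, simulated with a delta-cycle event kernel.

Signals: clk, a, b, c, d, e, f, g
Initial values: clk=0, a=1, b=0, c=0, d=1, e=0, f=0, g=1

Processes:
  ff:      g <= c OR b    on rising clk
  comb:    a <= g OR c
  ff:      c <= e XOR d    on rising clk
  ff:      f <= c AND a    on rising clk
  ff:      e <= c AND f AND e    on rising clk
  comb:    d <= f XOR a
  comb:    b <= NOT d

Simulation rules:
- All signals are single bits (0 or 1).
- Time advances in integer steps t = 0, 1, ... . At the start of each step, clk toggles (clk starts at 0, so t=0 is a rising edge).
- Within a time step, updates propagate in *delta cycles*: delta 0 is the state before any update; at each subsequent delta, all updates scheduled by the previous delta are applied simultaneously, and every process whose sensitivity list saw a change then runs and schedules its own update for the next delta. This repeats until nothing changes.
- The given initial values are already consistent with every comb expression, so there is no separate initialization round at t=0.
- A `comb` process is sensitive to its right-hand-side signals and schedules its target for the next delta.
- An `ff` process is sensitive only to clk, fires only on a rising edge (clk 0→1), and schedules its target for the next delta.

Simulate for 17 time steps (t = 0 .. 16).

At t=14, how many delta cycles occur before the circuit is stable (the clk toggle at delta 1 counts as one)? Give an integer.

4

[bits: g,e,c,a,b,d,clk,f]
t=0: Δ0=10010100 Δ1=10010110 Δ2=00110110 | 2Δ
t=1: Δ0=00110110 Δ1=00110100 | 1Δ
t=2: Δ0=00110100 Δ1=00110110 Δ2=10110111 Δ3=10110011 Δ4=10111011 | 4Δ
t=3: Δ0=10111011 Δ1=10111001 | 1Δ
t=4: Δ0=10111001 Δ1=10111011 Δ2=10011011 | 2Δ
t=5: Δ0=10011011 Δ1=10011001 | 1Δ
t=6: Δ0=10011001 Δ1=10011011 Δ2=10011010 Δ3=10011110 Δ4=10010110 | 4Δ
t=7: Δ0=10010110 Δ1=10010100 | 1Δ
t=8: Δ0=10010100 Δ1=10010110 Δ2=00110110 | 2Δ
t=9: Δ0=00110110 Δ1=00110100 | 1Δ
t=10: Δ0=00110100 Δ1=00110110 Δ2=10110111 Δ3=10110011 Δ4=10111011 | 4Δ
t=11: Δ0=10111011 Δ1=10111001 | 1Δ
t=12: Δ0=10111001 Δ1=10111011 Δ2=10011011 | 2Δ
t=13: Δ0=10011011 Δ1=10011001 | 1Δ
t=14: Δ0=10011001 Δ1=10011011 Δ2=10011010 Δ3=10011110 Δ4=10010110 | 4Δ
t=15: Δ0=10010110 Δ1=10010100 | 1Δ
t=16: Δ0=10010100 Δ1=10010110 Δ2=00110110 | 2Δ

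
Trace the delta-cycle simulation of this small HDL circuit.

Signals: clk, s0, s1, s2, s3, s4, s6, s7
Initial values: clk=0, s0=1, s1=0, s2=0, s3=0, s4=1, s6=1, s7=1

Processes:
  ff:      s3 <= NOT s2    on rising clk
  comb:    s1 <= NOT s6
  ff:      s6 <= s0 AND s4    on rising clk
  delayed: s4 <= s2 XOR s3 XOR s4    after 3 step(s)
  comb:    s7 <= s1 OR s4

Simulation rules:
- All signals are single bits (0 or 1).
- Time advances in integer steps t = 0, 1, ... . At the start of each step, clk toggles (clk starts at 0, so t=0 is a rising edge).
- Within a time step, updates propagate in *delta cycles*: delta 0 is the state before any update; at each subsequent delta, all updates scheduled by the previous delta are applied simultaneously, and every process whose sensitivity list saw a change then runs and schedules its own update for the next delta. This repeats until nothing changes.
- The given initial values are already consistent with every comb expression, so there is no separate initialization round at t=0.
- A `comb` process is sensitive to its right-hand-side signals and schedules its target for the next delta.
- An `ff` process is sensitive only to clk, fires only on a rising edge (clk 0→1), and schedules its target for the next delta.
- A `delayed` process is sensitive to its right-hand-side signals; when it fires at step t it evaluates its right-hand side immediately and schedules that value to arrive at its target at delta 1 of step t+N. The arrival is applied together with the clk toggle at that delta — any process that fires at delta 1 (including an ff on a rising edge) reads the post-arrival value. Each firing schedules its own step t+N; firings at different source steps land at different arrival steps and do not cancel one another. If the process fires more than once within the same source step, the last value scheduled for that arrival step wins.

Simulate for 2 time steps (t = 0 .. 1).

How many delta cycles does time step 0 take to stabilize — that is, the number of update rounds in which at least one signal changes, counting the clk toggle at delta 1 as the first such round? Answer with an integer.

2

[bits: s1,s7,s6,s2,s0,s4,clk,s3]
t=0: Δ0=01101100 Δ1=01101110 Δ2=01101111 | 2Δ
t=1: Δ0=01101111 Δ1=01101101 | 1Δ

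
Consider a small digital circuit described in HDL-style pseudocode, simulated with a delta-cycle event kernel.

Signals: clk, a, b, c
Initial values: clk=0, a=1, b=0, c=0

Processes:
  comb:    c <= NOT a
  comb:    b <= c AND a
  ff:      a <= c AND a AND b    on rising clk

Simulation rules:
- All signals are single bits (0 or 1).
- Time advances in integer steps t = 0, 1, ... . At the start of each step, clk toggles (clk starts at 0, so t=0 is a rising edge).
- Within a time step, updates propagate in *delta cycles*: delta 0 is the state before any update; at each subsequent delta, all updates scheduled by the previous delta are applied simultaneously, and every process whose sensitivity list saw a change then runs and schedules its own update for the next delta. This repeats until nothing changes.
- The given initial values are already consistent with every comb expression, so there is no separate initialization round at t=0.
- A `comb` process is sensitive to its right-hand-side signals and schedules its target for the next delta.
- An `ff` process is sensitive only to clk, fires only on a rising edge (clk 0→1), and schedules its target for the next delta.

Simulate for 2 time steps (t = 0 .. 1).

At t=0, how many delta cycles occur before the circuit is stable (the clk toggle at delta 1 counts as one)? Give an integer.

3

t=0 Δ0: clk=0 b=0 a=1 c=0
  Δ1: clk:0→1
  Δ2: a:1→0
  Δ3: c:0→1
  (3Δ to stable)
t=1 Δ0: clk=1 b=0 a=0 c=1
  Δ1: clk:1→0
  (1Δ to stable)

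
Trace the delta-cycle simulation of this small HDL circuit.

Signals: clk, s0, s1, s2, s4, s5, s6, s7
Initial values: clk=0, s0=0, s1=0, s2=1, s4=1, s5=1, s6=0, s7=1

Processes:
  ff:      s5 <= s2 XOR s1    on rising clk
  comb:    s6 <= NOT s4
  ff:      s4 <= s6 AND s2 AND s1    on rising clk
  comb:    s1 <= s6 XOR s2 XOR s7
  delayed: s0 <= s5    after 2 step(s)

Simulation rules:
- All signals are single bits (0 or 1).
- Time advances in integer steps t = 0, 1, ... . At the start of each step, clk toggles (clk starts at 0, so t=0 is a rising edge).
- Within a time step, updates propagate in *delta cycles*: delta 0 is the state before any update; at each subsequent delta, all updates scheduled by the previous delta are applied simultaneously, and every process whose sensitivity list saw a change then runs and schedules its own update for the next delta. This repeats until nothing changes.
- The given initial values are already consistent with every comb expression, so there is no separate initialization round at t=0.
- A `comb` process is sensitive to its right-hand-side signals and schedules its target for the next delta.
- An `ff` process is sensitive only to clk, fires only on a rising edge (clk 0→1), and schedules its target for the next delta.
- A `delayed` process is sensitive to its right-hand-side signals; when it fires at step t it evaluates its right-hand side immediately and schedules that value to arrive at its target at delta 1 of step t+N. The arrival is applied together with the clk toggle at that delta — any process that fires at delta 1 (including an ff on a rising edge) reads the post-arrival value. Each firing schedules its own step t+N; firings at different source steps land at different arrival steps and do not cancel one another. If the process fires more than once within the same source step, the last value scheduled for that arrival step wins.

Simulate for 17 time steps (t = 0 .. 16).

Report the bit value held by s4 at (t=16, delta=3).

0

[bits: clk,s2,s5,s4,s6,s1,s7,s0]
t=0: Δ0=01110010 Δ1=11110010 Δ2=11100010 Δ3=11101010 Δ4=11101110 | 4Δ
t=1: Δ0=11101110 Δ1=01101110 | 1Δ
t=2: Δ0=01101110 Δ1=11101110 Δ2=11011110 Δ3=11010110 Δ4=11010010 | 4Δ
t=3: Δ0=11010010 Δ1=01010010 | 1Δ
t=4: Δ0=01010010 Δ1=11010010 Δ2=11100010 Δ3=11101010 Δ4=11101110 | 4Δ
t=5: Δ0=11101110 Δ1=01101110 | 1Δ
t=6: Δ0=01101110 Δ1=11101111 Δ2=11011111 Δ3=11010111 Δ4=11010011 | 4Δ
t=7: Δ0=11010011 Δ1=01010011 | 1Δ
t=8: Δ0=01010011 Δ1=11010010 Δ2=11100010 Δ3=11101010 Δ4=11101110 | 4Δ
t=9: Δ0=11101110 Δ1=01101110 | 1Δ
t=10: Δ0=01101110 Δ1=11101111 Δ2=11011111 Δ3=11010111 Δ4=11010011 | 4Δ
t=11: Δ0=11010011 Δ1=01010011 | 1Δ
t=12: Δ0=01010011 Δ1=11010010 Δ2=11100010 Δ3=11101010 Δ4=11101110 | 4Δ
t=13: Δ0=11101110 Δ1=01101110 | 1Δ
t=14: Δ0=01101110 Δ1=11101111 Δ2=11011111 Δ3=11010111 Δ4=11010011 | 4Δ
t=15: Δ0=11010011 Δ1=01010011 | 1Δ
t=16: Δ0=01010011 Δ1=11010010 Δ2=11100010 Δ3=11101010 Δ4=11101110 | 4Δ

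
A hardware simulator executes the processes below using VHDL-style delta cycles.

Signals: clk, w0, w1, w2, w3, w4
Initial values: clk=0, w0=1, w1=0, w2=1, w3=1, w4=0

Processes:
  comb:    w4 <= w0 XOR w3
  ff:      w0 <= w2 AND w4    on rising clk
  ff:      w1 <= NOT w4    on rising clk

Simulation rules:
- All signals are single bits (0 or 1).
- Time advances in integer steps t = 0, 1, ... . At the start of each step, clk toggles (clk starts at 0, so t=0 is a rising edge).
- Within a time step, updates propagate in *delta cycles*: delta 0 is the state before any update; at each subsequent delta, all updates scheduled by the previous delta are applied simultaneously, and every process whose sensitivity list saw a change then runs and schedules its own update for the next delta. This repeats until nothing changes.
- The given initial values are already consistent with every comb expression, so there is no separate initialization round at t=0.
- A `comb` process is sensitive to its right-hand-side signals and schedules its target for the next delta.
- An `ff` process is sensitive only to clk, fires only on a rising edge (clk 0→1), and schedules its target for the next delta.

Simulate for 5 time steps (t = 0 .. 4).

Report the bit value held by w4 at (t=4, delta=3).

t=0 Δ0: w1=0 w3=1 w4=0 clk=0 w0=1 w2=1
  Δ1: clk:0→1
  Δ2: w1:0→1, w0:1→0
  Δ3: w4:0→1
  (3Δ to stable)
t=1 Δ0: w1=1 w3=1 w4=1 clk=1 w0=0 w2=1
  Δ1: clk:1→0
  (1Δ to stable)
t=2 Δ0: w1=1 w3=1 w4=1 clk=0 w0=0 w2=1
  Δ1: clk:0→1
  Δ2: w1:1→0, w0:0→1
  Δ3: w4:1→0
  (3Δ to stable)
t=3 Δ0: w1=0 w3=1 w4=0 clk=1 w0=1 w2=1
  Δ1: clk:1→0
  (1Δ to stable)
t=4 Δ0: w1=0 w3=1 w4=0 clk=0 w0=1 w2=1
  Δ1: clk:0→1
  Δ2: w1:0→1, w0:1→0
  Δ3: w4:0→1
  (3Δ to stable)

1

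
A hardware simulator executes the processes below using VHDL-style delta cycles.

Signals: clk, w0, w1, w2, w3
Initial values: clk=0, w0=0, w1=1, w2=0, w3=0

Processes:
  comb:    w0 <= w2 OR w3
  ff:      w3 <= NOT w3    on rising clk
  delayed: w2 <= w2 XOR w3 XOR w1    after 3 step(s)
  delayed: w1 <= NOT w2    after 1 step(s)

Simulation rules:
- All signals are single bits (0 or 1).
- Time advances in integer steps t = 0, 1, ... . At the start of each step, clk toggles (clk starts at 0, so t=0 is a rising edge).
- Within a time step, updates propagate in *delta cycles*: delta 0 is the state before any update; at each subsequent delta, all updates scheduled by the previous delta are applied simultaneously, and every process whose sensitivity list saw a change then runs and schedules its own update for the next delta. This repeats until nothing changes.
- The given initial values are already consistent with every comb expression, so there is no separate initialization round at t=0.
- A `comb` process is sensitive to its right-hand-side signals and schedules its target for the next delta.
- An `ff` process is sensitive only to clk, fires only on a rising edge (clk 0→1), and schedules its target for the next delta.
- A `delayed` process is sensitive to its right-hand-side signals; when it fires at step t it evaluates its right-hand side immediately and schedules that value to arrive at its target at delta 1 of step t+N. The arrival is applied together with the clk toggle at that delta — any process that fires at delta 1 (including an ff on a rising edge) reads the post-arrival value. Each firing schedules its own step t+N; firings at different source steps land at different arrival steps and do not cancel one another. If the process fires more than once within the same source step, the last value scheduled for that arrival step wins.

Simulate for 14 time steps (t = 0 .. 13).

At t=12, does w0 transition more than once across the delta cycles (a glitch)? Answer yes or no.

t0.Δ0 w3=0 w0=0 clk=0 w1=1 w2=0
t0.Δ1 w3=0 w0=0 clk=1 w1=1 w2=0
t0.Δ2 w3=1 w0=0 clk=1 w1=1 w2=0
t0.Δ3 w3=1 w0=1 clk=1 w1=1 w2=0
t1.Δ0 w3=1 w0=1 clk=1 w1=1 w2=0
t1.Δ1 w3=1 w0=1 clk=0 w1=1 w2=0
t2.Δ0 w3=1 w0=1 clk=0 w1=1 w2=0
t2.Δ1 w3=1 w0=1 clk=1 w1=1 w2=0
t2.Δ2 w3=0 w0=1 clk=1 w1=1 w2=0
t2.Δ3 w3=0 w0=0 clk=1 w1=1 w2=0
t3.Δ0 w3=0 w0=0 clk=1 w1=1 w2=0
t3.Δ1 w3=0 w0=0 clk=0 w1=1 w2=0
t4.Δ0 w3=0 w0=0 clk=0 w1=1 w2=0
t4.Δ1 w3=0 w0=0 clk=1 w1=1 w2=0
t4.Δ2 w3=1 w0=0 clk=1 w1=1 w2=0
t4.Δ3 w3=1 w0=1 clk=1 w1=1 w2=0
t5.Δ0 w3=1 w0=1 clk=1 w1=1 w2=0
t5.Δ1 w3=1 w0=1 clk=0 w1=1 w2=1
t6.Δ0 w3=1 w0=1 clk=0 w1=1 w2=1
t6.Δ1 w3=1 w0=1 clk=1 w1=0 w2=1
t6.Δ2 w3=0 w0=1 clk=1 w1=0 w2=1
t7.Δ0 w3=0 w0=1 clk=1 w1=0 w2=1
t7.Δ1 w3=0 w0=1 clk=0 w1=0 w2=0
t7.Δ2 w3=0 w0=0 clk=0 w1=0 w2=0
t8.Δ0 w3=0 w0=0 clk=0 w1=0 w2=0
t8.Δ1 w3=0 w0=0 clk=1 w1=1 w2=1
t8.Δ2 w3=1 w0=1 clk=1 w1=1 w2=1
t9.Δ0 w3=1 w0=1 clk=1 w1=1 w2=1
t9.Δ1 w3=1 w0=1 clk=0 w1=0 w2=1
t10.Δ0 w3=1 w0=1 clk=0 w1=0 w2=1
t10.Δ1 w3=1 w0=1 clk=1 w1=0 w2=0
t10.Δ2 w3=0 w0=1 clk=1 w1=0 w2=0
t10.Δ3 w3=0 w0=0 clk=1 w1=0 w2=0
t11.Δ0 w3=0 w0=0 clk=1 w1=0 w2=0
t11.Δ1 w3=0 w0=0 clk=0 w1=1 w2=1
t11.Δ2 w3=0 w0=1 clk=0 w1=1 w2=1
t12.Δ0 w3=0 w0=1 clk=0 w1=1 w2=1
t12.Δ1 w3=0 w0=1 clk=1 w1=0 w2=0
t12.Δ2 w3=1 w0=0 clk=1 w1=0 w2=0
t12.Δ3 w3=1 w0=1 clk=1 w1=0 w2=0
t13.Δ0 w3=1 w0=1 clk=1 w1=0 w2=0
t13.Δ1 w3=1 w0=1 clk=0 w1=1 w2=0

yes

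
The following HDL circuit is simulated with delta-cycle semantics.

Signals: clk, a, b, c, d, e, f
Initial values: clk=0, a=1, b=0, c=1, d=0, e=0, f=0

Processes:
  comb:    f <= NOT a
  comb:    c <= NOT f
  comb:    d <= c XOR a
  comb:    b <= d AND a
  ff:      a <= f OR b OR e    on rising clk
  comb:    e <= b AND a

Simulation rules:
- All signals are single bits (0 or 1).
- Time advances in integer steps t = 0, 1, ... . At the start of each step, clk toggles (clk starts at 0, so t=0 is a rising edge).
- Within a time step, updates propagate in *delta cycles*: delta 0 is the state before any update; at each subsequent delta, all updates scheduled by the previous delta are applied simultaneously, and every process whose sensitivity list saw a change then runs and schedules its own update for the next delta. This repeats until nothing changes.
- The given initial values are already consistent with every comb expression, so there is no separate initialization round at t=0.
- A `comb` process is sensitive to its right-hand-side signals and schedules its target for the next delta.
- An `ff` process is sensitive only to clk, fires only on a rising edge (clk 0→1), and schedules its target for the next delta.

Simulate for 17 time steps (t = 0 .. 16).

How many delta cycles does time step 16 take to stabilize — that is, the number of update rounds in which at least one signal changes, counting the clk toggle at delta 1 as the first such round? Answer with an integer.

5

t=0 Δ0: c=1 a=1 clk=0 d=0 e=0 b=0 f=0
  Δ1: clk:0→1
  Δ2: a:1→0
  Δ3: d:0→1, f:0→1
  Δ4: c:1→0
  Δ5: d:1→0
  (5Δ to stable)
t=1 Δ0: c=0 a=0 clk=1 d=0 e=0 b=0 f=1
  Δ1: clk:1→0
  (1Δ to stable)
t=2 Δ0: c=0 a=0 clk=0 d=0 e=0 b=0 f=1
  Δ1: clk:0→1
  Δ2: a:0→1
  Δ3: d:0→1, f:1→0
  Δ4: c:0→1, b:0→1
  Δ5: d:1→0, e:0→1
  Δ6: b:1→0
  Δ7: e:1→0
  (7Δ to stable)
t=3 Δ0: c=1 a=1 clk=1 d=0 e=0 b=0 f=0
  Δ1: clk:1→0
  (1Δ to stable)
t=4 Δ0: c=1 a=1 clk=0 d=0 e=0 b=0 f=0
  Δ1: clk:0→1
  Δ2: a:1→0
  Δ3: d:0→1, f:0→1
  Δ4: c:1→0
  Δ5: d:1→0
  (5Δ to stable)
t=5 Δ0: c=0 a=0 clk=1 d=0 e=0 b=0 f=1
  Δ1: clk:1→0
  (1Δ to stable)
t=6 Δ0: c=0 a=0 clk=0 d=0 e=0 b=0 f=1
  Δ1: clk:0→1
  Δ2: a:0→1
  Δ3: d:0→1, f:1→0
  Δ4: c:0→1, b:0→1
  Δ5: d:1→0, e:0→1
  Δ6: b:1→0
  Δ7: e:1→0
  (7Δ to stable)
t=7 Δ0: c=1 a=1 clk=1 d=0 e=0 b=0 f=0
  Δ1: clk:1→0
  (1Δ to stable)
t=8 Δ0: c=1 a=1 clk=0 d=0 e=0 b=0 f=0
  Δ1: clk:0→1
  Δ2: a:1→0
  Δ3: d:0→1, f:0→1
  Δ4: c:1→0
  Δ5: d:1→0
  (5Δ to stable)
t=9 Δ0: c=0 a=0 clk=1 d=0 e=0 b=0 f=1
  Δ1: clk:1→0
  (1Δ to stable)
t=10 Δ0: c=0 a=0 clk=0 d=0 e=0 b=0 f=1
  Δ1: clk:0→1
  Δ2: a:0→1
  Δ3: d:0→1, f:1→0
  Δ4: c:0→1, b:0→1
  Δ5: d:1→0, e:0→1
  Δ6: b:1→0
  Δ7: e:1→0
  (7Δ to stable)
t=11 Δ0: c=1 a=1 clk=1 d=0 e=0 b=0 f=0
  Δ1: clk:1→0
  (1Δ to stable)
t=12 Δ0: c=1 a=1 clk=0 d=0 e=0 b=0 f=0
  Δ1: clk:0→1
  Δ2: a:1→0
  Δ3: d:0→1, f:0→1
  Δ4: c:1→0
  Δ5: d:1→0
  (5Δ to stable)
t=13 Δ0: c=0 a=0 clk=1 d=0 e=0 b=0 f=1
  Δ1: clk:1→0
  (1Δ to stable)
t=14 Δ0: c=0 a=0 clk=0 d=0 e=0 b=0 f=1
  Δ1: clk:0→1
  Δ2: a:0→1
  Δ3: d:0→1, f:1→0
  Δ4: c:0→1, b:0→1
  Δ5: d:1→0, e:0→1
  Δ6: b:1→0
  Δ7: e:1→0
  (7Δ to stable)
t=15 Δ0: c=1 a=1 clk=1 d=0 e=0 b=0 f=0
  Δ1: clk:1→0
  (1Δ to stable)
t=16 Δ0: c=1 a=1 clk=0 d=0 e=0 b=0 f=0
  Δ1: clk:0→1
  Δ2: a:1→0
  Δ3: d:0→1, f:0→1
  Δ4: c:1→0
  Δ5: d:1→0
  (5Δ to stable)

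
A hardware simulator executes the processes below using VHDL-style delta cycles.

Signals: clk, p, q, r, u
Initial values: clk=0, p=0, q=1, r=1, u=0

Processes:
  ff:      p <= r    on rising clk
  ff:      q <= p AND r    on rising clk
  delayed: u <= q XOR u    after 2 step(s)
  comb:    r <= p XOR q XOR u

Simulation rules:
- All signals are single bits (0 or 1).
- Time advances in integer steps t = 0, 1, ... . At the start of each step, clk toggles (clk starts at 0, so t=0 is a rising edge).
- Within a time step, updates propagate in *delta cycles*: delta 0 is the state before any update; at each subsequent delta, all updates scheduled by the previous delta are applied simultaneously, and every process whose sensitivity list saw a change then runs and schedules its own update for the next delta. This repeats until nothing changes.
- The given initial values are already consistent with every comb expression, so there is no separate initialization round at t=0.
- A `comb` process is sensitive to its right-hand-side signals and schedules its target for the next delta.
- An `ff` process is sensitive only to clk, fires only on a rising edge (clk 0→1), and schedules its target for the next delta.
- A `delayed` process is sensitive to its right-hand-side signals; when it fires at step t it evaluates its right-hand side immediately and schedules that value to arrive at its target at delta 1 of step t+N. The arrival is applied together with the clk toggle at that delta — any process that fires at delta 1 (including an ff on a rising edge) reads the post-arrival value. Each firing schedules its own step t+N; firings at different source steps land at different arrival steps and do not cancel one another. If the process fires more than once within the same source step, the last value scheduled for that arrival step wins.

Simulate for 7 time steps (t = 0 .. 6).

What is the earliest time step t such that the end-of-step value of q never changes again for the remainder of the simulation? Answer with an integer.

4

t0.Δ0 p=0 u=0 r=1 q=1 clk=0
t0.Δ1 p=0 u=0 r=1 q=1 clk=1
t0.Δ2 p=1 u=0 r=1 q=0 clk=1
t1.Δ0 p=1 u=0 r=1 q=0 clk=1
t1.Δ1 p=1 u=0 r=1 q=0 clk=0
t2.Δ0 p=1 u=0 r=1 q=0 clk=0
t2.Δ1 p=1 u=0 r=1 q=0 clk=1
t2.Δ2 p=1 u=0 r=1 q=1 clk=1
t2.Δ3 p=1 u=0 r=0 q=1 clk=1
t3.Δ0 p=1 u=0 r=0 q=1 clk=1
t3.Δ1 p=1 u=0 r=0 q=1 clk=0
t4.Δ0 p=1 u=0 r=0 q=1 clk=0
t4.Δ1 p=1 u=1 r=0 q=1 clk=1
t4.Δ2 p=0 u=1 r=1 q=0 clk=1
t5.Δ0 p=0 u=1 r=1 q=0 clk=1
t5.Δ1 p=0 u=1 r=1 q=0 clk=0
t6.Δ0 p=0 u=1 r=1 q=0 clk=0
t6.Δ1 p=0 u=1 r=1 q=0 clk=1
t6.Δ2 p=1 u=1 r=1 q=0 clk=1
t6.Δ3 p=1 u=1 r=0 q=0 clk=1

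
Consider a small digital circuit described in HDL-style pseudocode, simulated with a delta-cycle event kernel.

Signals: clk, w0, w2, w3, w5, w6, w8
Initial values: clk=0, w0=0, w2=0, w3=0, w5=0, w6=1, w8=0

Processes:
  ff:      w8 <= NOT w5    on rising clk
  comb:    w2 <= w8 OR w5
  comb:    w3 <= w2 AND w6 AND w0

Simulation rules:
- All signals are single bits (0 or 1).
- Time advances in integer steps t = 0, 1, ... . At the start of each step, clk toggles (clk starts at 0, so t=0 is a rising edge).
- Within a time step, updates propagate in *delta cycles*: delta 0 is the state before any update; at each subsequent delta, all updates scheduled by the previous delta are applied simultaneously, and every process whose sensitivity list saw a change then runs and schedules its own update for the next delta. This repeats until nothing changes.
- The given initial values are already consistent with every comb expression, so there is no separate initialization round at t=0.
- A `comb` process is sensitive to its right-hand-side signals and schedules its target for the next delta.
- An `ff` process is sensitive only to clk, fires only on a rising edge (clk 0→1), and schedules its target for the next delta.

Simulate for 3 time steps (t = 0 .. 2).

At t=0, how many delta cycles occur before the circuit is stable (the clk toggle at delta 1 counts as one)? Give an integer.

3

t0.Δ0 w0=0 w3=0 w2=0 w8=0 w5=0 w6=1 clk=0
t0.Δ1 w0=0 w3=0 w2=0 w8=0 w5=0 w6=1 clk=1
t0.Δ2 w0=0 w3=0 w2=0 w8=1 w5=0 w6=1 clk=1
t0.Δ3 w0=0 w3=0 w2=1 w8=1 w5=0 w6=1 clk=1
t1.Δ0 w0=0 w3=0 w2=1 w8=1 w5=0 w6=1 clk=1
t1.Δ1 w0=0 w3=0 w2=1 w8=1 w5=0 w6=1 clk=0
t2.Δ0 w0=0 w3=0 w2=1 w8=1 w5=0 w6=1 clk=0
t2.Δ1 w0=0 w3=0 w2=1 w8=1 w5=0 w6=1 clk=1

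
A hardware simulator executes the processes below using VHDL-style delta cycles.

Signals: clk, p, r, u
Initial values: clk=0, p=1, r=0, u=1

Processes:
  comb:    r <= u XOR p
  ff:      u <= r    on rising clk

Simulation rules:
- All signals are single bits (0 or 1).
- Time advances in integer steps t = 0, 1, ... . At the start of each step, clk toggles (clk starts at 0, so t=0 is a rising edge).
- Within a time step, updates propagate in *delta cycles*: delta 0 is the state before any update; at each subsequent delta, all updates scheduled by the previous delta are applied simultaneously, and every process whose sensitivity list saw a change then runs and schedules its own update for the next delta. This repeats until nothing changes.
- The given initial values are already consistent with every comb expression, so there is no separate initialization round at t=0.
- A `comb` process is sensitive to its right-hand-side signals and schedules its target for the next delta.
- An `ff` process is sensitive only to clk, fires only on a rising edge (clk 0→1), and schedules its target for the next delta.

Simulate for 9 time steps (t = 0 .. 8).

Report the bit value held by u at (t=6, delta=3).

1

t=0 Δ0: p=1 r=0 u=1 clk=0
  Δ1: clk:0→1
  Δ2: u:1→0
  Δ3: r:0→1
  (3Δ to stable)
t=1 Δ0: p=1 r=1 u=0 clk=1
  Δ1: clk:1→0
  (1Δ to stable)
t=2 Δ0: p=1 r=1 u=0 clk=0
  Δ1: clk:0→1
  Δ2: u:0→1
  Δ3: r:1→0
  (3Δ to stable)
t=3 Δ0: p=1 r=0 u=1 clk=1
  Δ1: clk:1→0
  (1Δ to stable)
t=4 Δ0: p=1 r=0 u=1 clk=0
  Δ1: clk:0→1
  Δ2: u:1→0
  Δ3: r:0→1
  (3Δ to stable)
t=5 Δ0: p=1 r=1 u=0 clk=1
  Δ1: clk:1→0
  (1Δ to stable)
t=6 Δ0: p=1 r=1 u=0 clk=0
  Δ1: clk:0→1
  Δ2: u:0→1
  Δ3: r:1→0
  (3Δ to stable)
t=7 Δ0: p=1 r=0 u=1 clk=1
  Δ1: clk:1→0
  (1Δ to stable)
t=8 Δ0: p=1 r=0 u=1 clk=0
  Δ1: clk:0→1
  Δ2: u:1→0
  Δ3: r:0→1
  (3Δ to stable)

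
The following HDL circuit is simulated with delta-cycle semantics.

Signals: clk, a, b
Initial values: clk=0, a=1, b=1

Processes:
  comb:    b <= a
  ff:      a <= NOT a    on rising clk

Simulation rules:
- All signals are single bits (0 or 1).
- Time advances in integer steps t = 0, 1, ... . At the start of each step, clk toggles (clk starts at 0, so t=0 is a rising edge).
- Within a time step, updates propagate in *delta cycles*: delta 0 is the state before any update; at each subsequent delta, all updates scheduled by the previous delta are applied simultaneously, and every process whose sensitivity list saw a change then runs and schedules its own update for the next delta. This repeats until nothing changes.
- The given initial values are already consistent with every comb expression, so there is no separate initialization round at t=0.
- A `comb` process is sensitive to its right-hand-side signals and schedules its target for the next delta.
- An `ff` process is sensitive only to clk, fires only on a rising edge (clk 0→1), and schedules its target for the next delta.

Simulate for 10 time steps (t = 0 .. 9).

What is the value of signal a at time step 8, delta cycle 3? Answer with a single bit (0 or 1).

0

t=0 Δ0: a=1 clk=0 b=1
  Δ1: clk:0→1
  Δ2: a:1→0
  Δ3: b:1→0
  (3Δ to stable)
t=1 Δ0: a=0 clk=1 b=0
  Δ1: clk:1→0
  (1Δ to stable)
t=2 Δ0: a=0 clk=0 b=0
  Δ1: clk:0→1
  Δ2: a:0→1
  Δ3: b:0→1
  (3Δ to stable)
t=3 Δ0: a=1 clk=1 b=1
  Δ1: clk:1→0
  (1Δ to stable)
t=4 Δ0: a=1 clk=0 b=1
  Δ1: clk:0→1
  Δ2: a:1→0
  Δ3: b:1→0
  (3Δ to stable)
t=5 Δ0: a=0 clk=1 b=0
  Δ1: clk:1→0
  (1Δ to stable)
t=6 Δ0: a=0 clk=0 b=0
  Δ1: clk:0→1
  Δ2: a:0→1
  Δ3: b:0→1
  (3Δ to stable)
t=7 Δ0: a=1 clk=1 b=1
  Δ1: clk:1→0
  (1Δ to stable)
t=8 Δ0: a=1 clk=0 b=1
  Δ1: clk:0→1
  Δ2: a:1→0
  Δ3: b:1→0
  (3Δ to stable)
t=9 Δ0: a=0 clk=1 b=0
  Δ1: clk:1→0
  (1Δ to stable)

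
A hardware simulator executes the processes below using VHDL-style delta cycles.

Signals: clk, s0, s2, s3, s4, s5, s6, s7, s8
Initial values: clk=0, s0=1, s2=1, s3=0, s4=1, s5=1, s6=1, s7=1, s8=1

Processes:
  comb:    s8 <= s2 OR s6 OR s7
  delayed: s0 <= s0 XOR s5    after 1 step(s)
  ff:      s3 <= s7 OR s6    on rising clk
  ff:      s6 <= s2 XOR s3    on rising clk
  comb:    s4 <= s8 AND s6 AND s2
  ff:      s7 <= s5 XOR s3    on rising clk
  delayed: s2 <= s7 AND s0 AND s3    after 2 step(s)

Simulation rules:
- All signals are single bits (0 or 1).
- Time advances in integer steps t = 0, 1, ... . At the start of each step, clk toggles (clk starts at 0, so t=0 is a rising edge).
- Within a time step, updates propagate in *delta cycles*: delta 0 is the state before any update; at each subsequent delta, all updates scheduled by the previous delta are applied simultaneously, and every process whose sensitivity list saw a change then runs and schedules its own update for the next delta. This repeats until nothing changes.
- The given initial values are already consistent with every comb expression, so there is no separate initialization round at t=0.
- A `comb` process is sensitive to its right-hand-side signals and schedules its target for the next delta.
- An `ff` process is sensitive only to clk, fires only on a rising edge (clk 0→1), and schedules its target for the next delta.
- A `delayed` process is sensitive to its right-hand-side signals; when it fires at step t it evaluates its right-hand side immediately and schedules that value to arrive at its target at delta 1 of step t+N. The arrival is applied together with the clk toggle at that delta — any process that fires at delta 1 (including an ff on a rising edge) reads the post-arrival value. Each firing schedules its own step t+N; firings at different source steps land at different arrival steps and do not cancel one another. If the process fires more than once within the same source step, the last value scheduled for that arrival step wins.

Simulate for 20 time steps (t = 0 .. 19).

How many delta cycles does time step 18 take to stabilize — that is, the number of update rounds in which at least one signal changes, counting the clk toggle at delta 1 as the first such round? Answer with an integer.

2

t0.Δ0 s7=1 clk=0 s5=1 s8=1 s0=1 s2=1 s4=1 s3=0 s6=1
t0.Δ1 s7=1 clk=1 s5=1 s8=1 s0=1 s2=1 s4=1 s3=0 s6=1
t0.Δ2 s7=1 clk=1 s5=1 s8=1 s0=1 s2=1 s4=1 s3=1 s6=1
t1.Δ0 s7=1 clk=1 s5=1 s8=1 s0=1 s2=1 s4=1 s3=1 s6=1
t1.Δ1 s7=1 clk=0 s5=1 s8=1 s0=1 s2=1 s4=1 s3=1 s6=1
t2.Δ0 s7=1 clk=0 s5=1 s8=1 s0=1 s2=1 s4=1 s3=1 s6=1
t2.Δ1 s7=1 clk=1 s5=1 s8=1 s0=1 s2=1 s4=1 s3=1 s6=1
t2.Δ2 s7=0 clk=1 s5=1 s8=1 s0=1 s2=1 s4=1 s3=1 s6=0
t2.Δ3 s7=0 clk=1 s5=1 s8=1 s0=1 s2=1 s4=0 s3=1 s6=0
t3.Δ0 s7=0 clk=1 s5=1 s8=1 s0=1 s2=1 s4=0 s3=1 s6=0
t3.Δ1 s7=0 clk=0 s5=1 s8=1 s0=1 s2=1 s4=0 s3=1 s6=0
t4.Δ0 s7=0 clk=0 s5=1 s8=1 s0=1 s2=1 s4=0 s3=1 s6=0
t4.Δ1 s7=0 clk=1 s5=1 s8=1 s0=1 s2=0 s4=0 s3=1 s6=0
t4.Δ2 s7=0 clk=1 s5=1 s8=0 s0=1 s2=0 s4=0 s3=0 s6=1
t4.Δ3 s7=0 clk=1 s5=1 s8=1 s0=1 s2=0 s4=0 s3=0 s6=1
t5.Δ0 s7=0 clk=1 s5=1 s8=1 s0=1 s2=0 s4=0 s3=0 s6=1
t5.Δ1 s7=0 clk=0 s5=1 s8=1 s0=1 s2=0 s4=0 s3=0 s6=1
t6.Δ0 s7=0 clk=0 s5=1 s8=1 s0=1 s2=0 s4=0 s3=0 s6=1
t6.Δ1 s7=0 clk=1 s5=1 s8=1 s0=1 s2=0 s4=0 s3=0 s6=1
t6.Δ2 s7=1 clk=1 s5=1 s8=1 s0=1 s2=0 s4=0 s3=1 s6=0
t7.Δ0 s7=1 clk=1 s5=1 s8=1 s0=1 s2=0 s4=0 s3=1 s6=0
t7.Δ1 s7=1 clk=0 s5=1 s8=1 s0=1 s2=0 s4=0 s3=1 s6=0
t8.Δ0 s7=1 clk=0 s5=1 s8=1 s0=1 s2=0 s4=0 s3=1 s6=0
t8.Δ1 s7=1 clk=1 s5=1 s8=1 s0=1 s2=1 s4=0 s3=1 s6=0
t8.Δ2 s7=0 clk=1 s5=1 s8=1 s0=1 s2=1 s4=0 s3=1 s6=0
t9.Δ0 s7=0 clk=1 s5=1 s8=1 s0=1 s2=1 s4=0 s3=1 s6=0
t9.Δ1 s7=0 clk=0 s5=1 s8=1 s0=1 s2=1 s4=0 s3=1 s6=0
t10.Δ0 s7=0 clk=0 s5=1 s8=1 s0=1 s2=1 s4=0 s3=1 s6=0
t10.Δ1 s7=0 clk=1 s5=1 s8=1 s0=1 s2=0 s4=0 s3=1 s6=0
t10.Δ2 s7=0 clk=1 s5=1 s8=0 s0=1 s2=0 s4=0 s3=0 s6=1
t10.Δ3 s7=0 clk=1 s5=1 s8=1 s0=1 s2=0 s4=0 s3=0 s6=1
t11.Δ0 s7=0 clk=1 s5=1 s8=1 s0=1 s2=0 s4=0 s3=0 s6=1
t11.Δ1 s7=0 clk=0 s5=1 s8=1 s0=1 s2=0 s4=0 s3=0 s6=1
t12.Δ0 s7=0 clk=0 s5=1 s8=1 s0=1 s2=0 s4=0 s3=0 s6=1
t12.Δ1 s7=0 clk=1 s5=1 s8=1 s0=1 s2=0 s4=0 s3=0 s6=1
t12.Δ2 s7=1 clk=1 s5=1 s8=1 s0=1 s2=0 s4=0 s3=1 s6=0
t13.Δ0 s7=1 clk=1 s5=1 s8=1 s0=1 s2=0 s4=0 s3=1 s6=0
t13.Δ1 s7=1 clk=0 s5=1 s8=1 s0=1 s2=0 s4=0 s3=1 s6=0
t14.Δ0 s7=1 clk=0 s5=1 s8=1 s0=1 s2=0 s4=0 s3=1 s6=0
t14.Δ1 s7=1 clk=1 s5=1 s8=1 s0=1 s2=1 s4=0 s3=1 s6=0
t14.Δ2 s7=0 clk=1 s5=1 s8=1 s0=1 s2=1 s4=0 s3=1 s6=0
t15.Δ0 s7=0 clk=1 s5=1 s8=1 s0=1 s2=1 s4=0 s3=1 s6=0
t15.Δ1 s7=0 clk=0 s5=1 s8=1 s0=1 s2=1 s4=0 s3=1 s6=0
t16.Δ0 s7=0 clk=0 s5=1 s8=1 s0=1 s2=1 s4=0 s3=1 s6=0
t16.Δ1 s7=0 clk=1 s5=1 s8=1 s0=1 s2=0 s4=0 s3=1 s6=0
t16.Δ2 s7=0 clk=1 s5=1 s8=0 s0=1 s2=0 s4=0 s3=0 s6=1
t16.Δ3 s7=0 clk=1 s5=1 s8=1 s0=1 s2=0 s4=0 s3=0 s6=1
t17.Δ0 s7=0 clk=1 s5=1 s8=1 s0=1 s2=0 s4=0 s3=0 s6=1
t17.Δ1 s7=0 clk=0 s5=1 s8=1 s0=1 s2=0 s4=0 s3=0 s6=1
t18.Δ0 s7=0 clk=0 s5=1 s8=1 s0=1 s2=0 s4=0 s3=0 s6=1
t18.Δ1 s7=0 clk=1 s5=1 s8=1 s0=1 s2=0 s4=0 s3=0 s6=1
t18.Δ2 s7=1 clk=1 s5=1 s8=1 s0=1 s2=0 s4=0 s3=1 s6=0
t19.Δ0 s7=1 clk=1 s5=1 s8=1 s0=1 s2=0 s4=0 s3=1 s6=0
t19.Δ1 s7=1 clk=0 s5=1 s8=1 s0=1 s2=0 s4=0 s3=1 s6=0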